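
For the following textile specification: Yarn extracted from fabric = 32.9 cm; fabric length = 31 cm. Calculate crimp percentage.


Formula: Crimp% = ((L_yarn - L_fabric) / L_fabric) * 100
Step 1: Extension = 32.9 - 31 = 1.9 cm
Step 2: Crimp% = (1.9 / 31) * 100
Step 3: Crimp% = 0.06129 * 100 = 6.129% ≈ 6.1%

6.1%


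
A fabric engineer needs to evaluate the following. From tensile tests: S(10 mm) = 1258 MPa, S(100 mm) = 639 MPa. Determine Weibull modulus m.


Formula: m = ln(L1/L2) / ln(S2/S1)
Step 1: ln(L1/L2) = ln(10/100) = -2.30259
Step 2: S2/S1 = 639/1258 = 0.50795
Step 3: ln(S2/S1) = ln(0.50795) = -0.67737
Step 4: m = -2.30259 / -0.67737 = 3.40

3.40 (Weibull m)


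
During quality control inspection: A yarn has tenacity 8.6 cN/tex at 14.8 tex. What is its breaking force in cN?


Formula: Breaking force = Tenacity * Linear density
F = 8.6 cN/tex * 14.8 tex
F = 127.28 cN

127.28 cN


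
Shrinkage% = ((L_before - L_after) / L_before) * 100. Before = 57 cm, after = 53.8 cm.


Formula: Shrinkage% = ((L_before - L_after) / L_before) * 100
Step 1: Shrinkage = 57 - 53.8 = 3.2 cm
Step 2: Shrinkage% = (3.2 / 57) * 100
Step 3: Shrinkage% = 0.05614 * 100 = 5.614% ≈ 5.6%

5.6%


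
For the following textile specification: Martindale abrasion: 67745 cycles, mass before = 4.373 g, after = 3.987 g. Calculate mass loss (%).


Formula: Mass loss% = ((m_before - m_after) / m_before) * 100
Step 1: Mass loss = 4.373 - 3.987 = 0.386 g
Step 2: Ratio = 0.386 / 4.373 = 0.0882689
Step 3: Mass loss% = 0.0882689 * 100 = 8.82689% ≈ 8.83%

8.83%


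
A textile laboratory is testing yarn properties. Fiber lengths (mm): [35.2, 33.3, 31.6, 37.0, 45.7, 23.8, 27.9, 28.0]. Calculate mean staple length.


Formula: Mean = sum of lengths / count
Sum = 35.2 + 33.3 + 31.6 + 37.0 + 45.7 + 23.8 + 27.9 + 28.0
Sum = 262.5 mm
Mean = 262.5 / 8 = 32.81 mm

32.81 mm


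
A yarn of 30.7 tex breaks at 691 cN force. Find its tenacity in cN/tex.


Formula: Tenacity = Breaking force / Linear density
Tenacity = 691 cN / 30.7 tex
Tenacity = 22.51 cN/tex

22.51 cN/tex


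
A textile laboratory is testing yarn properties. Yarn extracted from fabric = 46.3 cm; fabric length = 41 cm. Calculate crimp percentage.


Formula: Crimp% = ((L_yarn - L_fabric) / L_fabric) * 100
Step 1: Extension = 46.3 - 41 = 5.3 cm
Step 2: Crimp% = (5.3 / 41) * 100
Step 3: Crimp% = 0.129268 * 100 = 12.9268% ≈ 12.9%

12.9%


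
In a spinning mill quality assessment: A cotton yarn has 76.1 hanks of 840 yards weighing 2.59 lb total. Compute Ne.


Formula: Ne = hanks / mass_lb
Substituting: Ne = 76.1 / 2.59
Ne = 29.4

29.4 Ne


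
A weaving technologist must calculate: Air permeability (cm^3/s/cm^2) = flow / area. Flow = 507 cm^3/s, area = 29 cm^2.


Formula: Air Permeability = Airflow / Test Area
AP = 507 cm^3/s / 29 cm^2
AP = 17.5 cm^3/s/cm^2

17.5 cm^3/s/cm^2


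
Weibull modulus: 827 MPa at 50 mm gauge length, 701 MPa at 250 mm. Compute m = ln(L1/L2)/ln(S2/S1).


Formula: m = ln(L1/L2) / ln(S2/S1)
Step 1: ln(L1/L2) = ln(50/250) = -1.60944
Step 2: S2/S1 = 701/827 = 0.84764
Step 3: ln(S2/S1) = ln(0.84764) = -0.16530
Step 4: m = -1.60944 / -0.16530 = 9.74

9.74 (Weibull m)


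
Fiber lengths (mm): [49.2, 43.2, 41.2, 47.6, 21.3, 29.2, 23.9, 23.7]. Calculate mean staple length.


Formula: Mean = sum of lengths / count
Sum = 49.2 + 43.2 + 41.2 + 47.6 + 21.3 + 29.2 + 23.9 + 23.7
Sum = 279.3 mm
Mean = 279.3 / 8 = 34.91 mm

34.91 mm


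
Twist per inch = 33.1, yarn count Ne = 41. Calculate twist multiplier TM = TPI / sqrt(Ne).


Formula: TM = TPI / sqrt(Ne)
Step 1: sqrt(Ne) = sqrt(41) = 6.4031
Step 2: TM = 33.1 / 6.4031 = 5.17

5.17 TM


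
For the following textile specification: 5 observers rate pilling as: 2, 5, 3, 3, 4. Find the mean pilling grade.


Formula: Mean = sum / count
Sum = 2 + 5 + 3 + 3 + 4 = 17
Mean = 17 / 5 = 3.4

3.4


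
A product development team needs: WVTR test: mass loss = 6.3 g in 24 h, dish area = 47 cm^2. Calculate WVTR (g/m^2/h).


Formula: WVTR = mass_loss / (area * time)
Step 1: Convert area: 47 cm^2 = 0.0047 m^2
Step 2: WVTR = 6.3 g / (0.0047 m^2 * 24 h)
Step 3: WVTR = 6.3 / 0.1128 = 55.9 g/m^2/h

55.9 g/m^2/h


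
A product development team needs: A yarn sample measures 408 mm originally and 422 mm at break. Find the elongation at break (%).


Formula: Elongation (%) = ((L_break - L0) / L0) * 100
Step 1: Extension = 422 - 408 = 14 mm
Step 2: Elongation = (14 / 408) * 100
Step 3: Elongation = 0.034314 * 100 = 3.4314% ≈ 3.4%

3.4%


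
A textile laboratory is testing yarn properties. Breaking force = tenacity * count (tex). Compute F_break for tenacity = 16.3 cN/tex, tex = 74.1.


Formula: Breaking force = Tenacity * Linear density
F = 16.3 cN/tex * 74.1 tex
F = 1207.83 cN

1207.83 cN


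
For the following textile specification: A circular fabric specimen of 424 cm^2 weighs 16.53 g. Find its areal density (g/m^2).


Formula: GSM = mass_g / area_m2
Step 1: Convert area: 424 cm^2 = 424 / 10000 = 0.0424 m^2
Step 2: GSM = 16.53 g / 0.0424 m^2 = 389.9 g/m^2

389.9 g/m^2


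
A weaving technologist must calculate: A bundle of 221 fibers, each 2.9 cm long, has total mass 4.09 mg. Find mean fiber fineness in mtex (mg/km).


Formula: fineness (mtex) = mass (mg) / total length (km) = (mass_mg / total_length_m) * 1000
Step 1: Convert fiber length: 2.9 cm = 0.029 m
Step 2: Total fiber length = 221 * 0.029 = 6.409 m
Step 3: Linear density = 4.09 mg / 6.409 m = 0.6382 mg/m
Step 4: fineness = 0.6382 * 1000 = 638.2 mtex

638.2 mtex


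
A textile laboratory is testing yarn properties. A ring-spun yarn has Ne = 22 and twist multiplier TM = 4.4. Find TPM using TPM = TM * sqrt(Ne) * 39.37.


Formula: TPM = TM * sqrt(Ne) * 39.37
Step 1: sqrt(Ne) = sqrt(22) = 4.6904
Step 2: TM * sqrt(Ne) = 4.4 * 4.6904 = 20.6378
Step 3: TPM = 20.6378 * 39.37 = 813 twists/m

813 twists/m


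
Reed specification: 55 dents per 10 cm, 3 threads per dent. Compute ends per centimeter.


Formula: EPC = (dents per 10 cm * ends per dent) / 10
Step 1: Total ends per 10 cm = 55 * 3 = 165
Step 2: EPC = 165 / 10 = 16.5 ends/cm

16.5 ends/cm


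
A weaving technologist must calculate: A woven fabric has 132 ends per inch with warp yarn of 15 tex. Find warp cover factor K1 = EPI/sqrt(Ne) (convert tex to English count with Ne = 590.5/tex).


Formula: K1 = EPI / sqrt(Ne), with Ne = 590.5 / tex_warp
Step 1: Ne = 590.5 / 15 = 39.367
Step 2: sqrt(Ne) = sqrt(39.367) = 6.2743
Step 3: K1 = 132 / 6.2743 = 21.0

21.0


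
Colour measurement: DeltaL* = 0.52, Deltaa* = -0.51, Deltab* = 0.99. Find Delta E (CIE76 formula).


Formula: Delta E = sqrt(dL*^2 + da*^2 + db*^2)
Step 1: dL*^2 = 0.52^2 = 0.2704
Step 2: da*^2 = (-0.51)^2 = 0.2601
Step 3: db*^2 = 0.99^2 = 0.9801
Step 4: Sum = 0.2704 + 0.2601 + 0.9801 = 1.5106
Step 5: Delta E = sqrt(1.5106) = 1.23

1.23 Delta E


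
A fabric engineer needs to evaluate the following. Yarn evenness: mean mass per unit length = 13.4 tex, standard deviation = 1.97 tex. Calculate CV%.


Formula: CV% = (standard deviation / mean) * 100
Step 1: Ratio = 1.97 / 13.4 = 0.147015
Step 2: CV% = 0.147015 * 100 = 14.7015% ≈ 14.7%

14.7%


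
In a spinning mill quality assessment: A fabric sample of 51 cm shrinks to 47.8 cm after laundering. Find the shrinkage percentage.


Formula: Shrinkage% = ((L_before - L_after) / L_before) * 100
Step 1: Shrinkage = 51 - 47.8 = 3.2 cm
Step 2: Shrinkage% = (3.2 / 51) * 100
Step 3: Shrinkage% = 0.062745 * 100 = 6.2745% ≈ 6.3%

6.3%


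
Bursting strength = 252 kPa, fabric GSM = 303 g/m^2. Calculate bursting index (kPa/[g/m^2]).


Formula: Bursting Index = Bursting Strength / Fabric GSM
BI = 252 kPa / 303 g/m^2
BI = 0.832 kPa/(g/m^2)

0.832 kPa/(g/m^2)


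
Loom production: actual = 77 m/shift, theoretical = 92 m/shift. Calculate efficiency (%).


Formula: Efficiency% = (Actual output / Theoretical output) * 100
Efficiency% = (77 / 92) * 100
Efficiency% = 0.836957 * 100 = 83.6957% ≈ 83.7%

83.7%


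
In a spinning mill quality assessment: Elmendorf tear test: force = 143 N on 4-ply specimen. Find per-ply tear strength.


Formula: Per-ply strength = Total force / Number of plies
Per-ply = 143 N / 4
Per-ply = 35.75 N

35.75 N


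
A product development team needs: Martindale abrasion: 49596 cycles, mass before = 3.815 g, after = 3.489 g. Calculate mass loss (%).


Formula: Mass loss% = ((m_before - m_after) / m_before) * 100
Step 1: Mass loss = 3.815 - 3.489 = 0.326 g
Step 2: Ratio = 0.326 / 3.815 = 0.0854522
Step 3: Mass loss% = 0.0854522 * 100 = 8.54522% ≈ 8.55%

8.55%


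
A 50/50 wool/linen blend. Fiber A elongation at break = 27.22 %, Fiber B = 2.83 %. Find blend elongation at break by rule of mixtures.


Formula: Blend property = (fraction_A * property_A) + (fraction_B * property_B)
Step 1: Contribution A = 50/100 * 27.22 % = 13.61 %
Step 2: Contribution B = 50/100 * 2.83 % = 1.415 %
Step 3: Blend elongation at break = 13.61 + 1.415 = 15.025 %

15.025 %


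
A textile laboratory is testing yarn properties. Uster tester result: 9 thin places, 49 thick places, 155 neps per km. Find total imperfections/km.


Formula: Total = thin places + thick places + neps
Total = 9 + 49 + 155
Total = 213 imperfections/km

213 imperfections/km


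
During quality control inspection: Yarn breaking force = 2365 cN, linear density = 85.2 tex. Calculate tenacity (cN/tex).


Formula: Tenacity = Breaking force / Linear density
Tenacity = 2365 cN / 85.2 tex
Tenacity = 27.76 cN/tex

27.76 cN/tex


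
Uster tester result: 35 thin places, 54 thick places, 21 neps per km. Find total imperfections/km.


Formula: Total = thin places + thick places + neps
Total = 35 + 54 + 21
Total = 110 imperfections/km

110 imperfections/km


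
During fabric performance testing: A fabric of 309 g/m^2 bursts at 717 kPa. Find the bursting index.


Formula: Bursting Index = Bursting Strength / Fabric GSM
BI = 717 kPa / 309 g/m^2
BI = 2.320 kPa/(g/m^2)

2.320 kPa/(g/m^2)


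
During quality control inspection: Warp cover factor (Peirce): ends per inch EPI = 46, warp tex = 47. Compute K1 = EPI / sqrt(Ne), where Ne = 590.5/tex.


Formula: K1 = EPI / sqrt(Ne), with Ne = 590.5 / tex_warp
Step 1: Ne = 590.5 / 47 = 12.564
Step 2: sqrt(Ne) = sqrt(12.564) = 3.5446
Step 3: K1 = 46 / 3.5446 = 13.0

13.0


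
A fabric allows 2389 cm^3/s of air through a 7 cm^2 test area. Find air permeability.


Formula: Air Permeability = Airflow / Test Area
AP = 2389 cm^3/s / 7 cm^2
AP = 341.3 cm^3/s/cm^2

341.3 cm^3/s/cm^2


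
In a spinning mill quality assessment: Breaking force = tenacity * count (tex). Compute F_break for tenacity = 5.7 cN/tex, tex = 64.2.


Formula: Breaking force = Tenacity * Linear density
F = 5.7 cN/tex * 64.2 tex
F = 365.94 cN

365.94 cN


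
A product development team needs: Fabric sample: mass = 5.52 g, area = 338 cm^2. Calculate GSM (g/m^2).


Formula: GSM = mass_g / area_m2
Step 1: Convert area: 338 cm^2 = 338 / 10000 = 0.0338 m^2
Step 2: GSM = 5.52 g / 0.0338 m^2 = 163.3 g/m^2

163.3 g/m^2


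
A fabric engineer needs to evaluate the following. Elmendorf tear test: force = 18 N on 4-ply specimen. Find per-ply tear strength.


Formula: Per-ply strength = Total force / Number of plies
Per-ply = 18 N / 4
Per-ply = 4.5 N

4.5 N


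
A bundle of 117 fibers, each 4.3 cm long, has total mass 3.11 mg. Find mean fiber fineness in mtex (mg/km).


Formula: fineness (mtex) = mass (mg) / total length (km) = (mass_mg / total_length_m) * 1000
Step 1: Convert fiber length: 4.3 cm = 0.043 m
Step 2: Total fiber length = 117 * 0.043 = 5.031 m
Step 3: Linear density = 3.11 mg / 5.031 m = 0.6182 mg/m
Step 4: fineness = 0.6182 * 1000 = 618.2 mtex

618.2 mtex


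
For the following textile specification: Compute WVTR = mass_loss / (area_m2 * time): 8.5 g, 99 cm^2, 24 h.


Formula: WVTR = mass_loss / (area * time)
Step 1: Convert area: 99 cm^2 = 0.0099 m^2
Step 2: WVTR = 8.5 g / (0.0099 m^2 * 24 h)
Step 3: WVTR = 8.5 / 0.2376 = 35.8 g/m^2/h

35.8 g/m^2/h


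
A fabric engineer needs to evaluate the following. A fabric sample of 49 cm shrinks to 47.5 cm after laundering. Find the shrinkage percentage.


Formula: Shrinkage% = ((L_before - L_after) / L_before) * 100
Step 1: Shrinkage = 49 - 47.5 = 1.5 cm
Step 2: Shrinkage% = (1.5 / 49) * 100
Step 3: Shrinkage% = 0.030612 * 100 = 3.0612% ≈ 3.1%

3.1%


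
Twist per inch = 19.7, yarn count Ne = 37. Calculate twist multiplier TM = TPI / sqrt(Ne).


Formula: TM = TPI / sqrt(Ne)
Step 1: sqrt(Ne) = sqrt(37) = 6.0828
Step 2: TM = 19.7 / 6.0828 = 3.24

3.24 TM


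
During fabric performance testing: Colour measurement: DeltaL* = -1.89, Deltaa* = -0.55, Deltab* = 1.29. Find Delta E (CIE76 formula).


Formula: Delta E = sqrt(dL*^2 + da*^2 + db*^2)
Step 1: dL*^2 = (-1.89)^2 = 3.5721
Step 2: da*^2 = (-0.55)^2 = 0.3025
Step 3: db*^2 = 1.29^2 = 1.6641
Step 4: Sum = 3.5721 + 0.3025 + 1.6641 = 5.5387
Step 5: Delta E = sqrt(5.5387) = 2.35

2.35 Delta E


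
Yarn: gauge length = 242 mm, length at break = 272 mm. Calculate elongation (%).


Formula: Elongation (%) = ((L_break - L0) / L0) * 100
Step 1: Extension = 272 - 242 = 30 mm
Step 2: Elongation = (30 / 242) * 100
Step 3: Elongation = 0.123967 * 100 = 12.3967% ≈ 12.4%

12.4%


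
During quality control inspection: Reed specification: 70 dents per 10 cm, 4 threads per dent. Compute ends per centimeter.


Formula: EPC = (dents per 10 cm * ends per dent) / 10
Step 1: Total ends per 10 cm = 70 * 4 = 280
Step 2: EPC = 280 / 10 = 28.0 ends/cm

28.0 ends/cm


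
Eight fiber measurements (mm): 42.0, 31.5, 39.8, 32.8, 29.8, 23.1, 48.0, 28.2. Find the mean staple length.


Formula: Mean = sum of lengths / count
Sum = 42.0 + 31.5 + 39.8 + 32.8 + 29.8 + 23.1 + 48.0 + 28.2
Sum = 275.2 mm
Mean = 275.2 / 8 = 34.40 mm

34.40 mm


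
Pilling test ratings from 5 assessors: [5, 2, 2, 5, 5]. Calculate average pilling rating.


Formula: Mean = sum / count
Sum = 5 + 2 + 2 + 5 + 5 = 19
Mean = 19 / 5 = 3.8

3.8


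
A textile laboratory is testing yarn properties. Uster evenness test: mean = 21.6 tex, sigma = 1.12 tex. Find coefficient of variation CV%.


Formula: CV% = (standard deviation / mean) * 100
Step 1: Ratio = 1.12 / 21.6 = 0.051852
Step 2: CV% = 0.051852 * 100 = 5.1852% ≈ 5.2%

5.2%


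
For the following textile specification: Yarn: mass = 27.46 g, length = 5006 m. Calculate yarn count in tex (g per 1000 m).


Formula: Tex = (mass_g / length_m) * 1000
Substituting: Tex = (27.46 / 5006) * 1000
Intermediate: 27.46 / 5006 = 0.00548542 g/m
Tex = 0.00548542 * 1000 = 5.49 tex

5.49 tex


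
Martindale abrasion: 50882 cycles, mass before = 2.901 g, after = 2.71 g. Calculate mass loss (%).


Formula: Mass loss% = ((m_before - m_after) / m_before) * 100
Step 1: Mass loss = 2.901 - 2.71 = 0.191 g
Step 2: Ratio = 0.191 / 2.901 = 0.0658394
Step 3: Mass loss% = 0.0658394 * 100 = 6.58394% ≈ 6.58%

6.58%


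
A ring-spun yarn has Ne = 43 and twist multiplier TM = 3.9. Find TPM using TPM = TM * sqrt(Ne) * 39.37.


Formula: TPM = TM * sqrt(Ne) * 39.37
Step 1: sqrt(Ne) = sqrt(43) = 6.5574
Step 2: TM * sqrt(Ne) = 3.9 * 6.5574 = 25.5739
Step 3: TPM = 25.5739 * 39.37 = 1007 twists/m

1007 twists/m


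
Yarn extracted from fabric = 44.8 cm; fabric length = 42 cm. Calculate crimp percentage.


Formula: Crimp% = ((L_yarn - L_fabric) / L_fabric) * 100
Step 1: Extension = 44.8 - 42 = 2.8 cm
Step 2: Crimp% = (2.8 / 42) * 100
Step 3: Crimp% = 0.066667 * 100 = 6.6667% ≈ 6.7%

6.7%


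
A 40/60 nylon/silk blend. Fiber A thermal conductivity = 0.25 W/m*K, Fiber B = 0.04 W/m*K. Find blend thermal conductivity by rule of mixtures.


Formula: Blend property = (fraction_A * property_A) + (fraction_B * property_B)
Step 1: Contribution A = 40/100 * 0.25 W/m*K = 0.1 W/m*K
Step 2: Contribution B = 60/100 * 0.04 W/m*K = 0.024 W/m*K
Step 3: Blend thermal conductivity = 0.1 + 0.024 = 0.124 W/m*K

0.124 W/m*K


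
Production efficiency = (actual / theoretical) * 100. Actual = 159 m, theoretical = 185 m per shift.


Formula: Efficiency% = (Actual output / Theoretical output) * 100
Efficiency% = (159 / 185) * 100
Efficiency% = 0.859459 * 100 = 85.9459% ≈ 85.9%

85.9%


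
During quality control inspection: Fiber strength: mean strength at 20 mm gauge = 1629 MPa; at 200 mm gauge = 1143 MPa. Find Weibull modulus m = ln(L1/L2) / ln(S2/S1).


Formula: m = ln(L1/L2) / ln(S2/S1)
Step 1: ln(L1/L2) = ln(20/200) = -2.30259
Step 2: S2/S1 = 1143/1629 = 0.70166
Step 3: ln(S2/S1) = ln(0.70166) = -0.35431
Step 4: m = -2.30259 / -0.35431 = 6.50

6.50 (Weibull m)


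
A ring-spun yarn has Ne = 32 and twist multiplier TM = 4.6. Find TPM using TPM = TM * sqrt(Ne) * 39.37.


Formula: TPM = TM * sqrt(Ne) * 39.37
Step 1: sqrt(Ne) = sqrt(32) = 5.6569
Step 2: TM * sqrt(Ne) = 4.6 * 5.6569 = 26.0217
Step 3: TPM = 26.0217 * 39.37 = 1024 twists/m

1024 twists/m


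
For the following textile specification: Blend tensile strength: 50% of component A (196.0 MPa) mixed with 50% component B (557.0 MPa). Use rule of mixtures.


Formula: Blend property = (fraction_A * property_A) + (fraction_B * property_B)
Step 1: Contribution A = 50/100 * 196.0 MPa = 98.0 MPa
Step 2: Contribution B = 50/100 * 557.0 MPa = 278.5 MPa
Step 3: Blend tensile strength = 98.0 + 278.5 = 376.5 MPa

376.5 MPa


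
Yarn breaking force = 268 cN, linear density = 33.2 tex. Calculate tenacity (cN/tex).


Formula: Tenacity = Breaking force / Linear density
Tenacity = 268 cN / 33.2 tex
Tenacity = 8.07 cN/tex

8.07 cN/tex


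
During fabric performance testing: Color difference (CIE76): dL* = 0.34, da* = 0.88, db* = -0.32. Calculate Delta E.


Formula: Delta E = sqrt(dL*^2 + da*^2 + db*^2)
Step 1: dL*^2 = 0.34^2 = 0.1156
Step 2: da*^2 = 0.88^2 = 0.7744
Step 3: db*^2 = (-0.32)^2 = 0.1024
Step 4: Sum = 0.1156 + 0.7744 + 0.1024 = 0.9924
Step 5: Delta E = sqrt(0.9924) = 1.0

1.0 Delta E


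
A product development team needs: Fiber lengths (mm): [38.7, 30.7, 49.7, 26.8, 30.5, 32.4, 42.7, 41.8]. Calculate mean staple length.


Formula: Mean = sum of lengths / count
Sum = 38.7 + 30.7 + 49.7 + 26.8 + 30.5 + 32.4 + 42.7 + 41.8
Sum = 293.3 mm
Mean = 293.3 / 8 = 36.66 mm

36.66 mm


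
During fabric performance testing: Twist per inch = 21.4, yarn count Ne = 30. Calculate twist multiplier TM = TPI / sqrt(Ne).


Formula: TM = TPI / sqrt(Ne)
Step 1: sqrt(Ne) = sqrt(30) = 5.4772
Step 2: TM = 21.4 / 5.4772 = 3.91

3.91 TM


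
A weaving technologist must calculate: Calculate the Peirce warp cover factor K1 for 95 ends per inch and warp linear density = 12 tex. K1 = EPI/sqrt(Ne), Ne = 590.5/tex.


Formula: K1 = EPI / sqrt(Ne), with Ne = 590.5 / tex_warp
Step 1: Ne = 590.5 / 12 = 49.208
Step 2: sqrt(Ne) = sqrt(49.208) = 7.0148
Step 3: K1 = 95 / 7.0148 = 13.5

13.5


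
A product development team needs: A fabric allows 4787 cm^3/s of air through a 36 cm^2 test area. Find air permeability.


Formula: Air Permeability = Airflow / Test Area
AP = 4787 cm^3/s / 36 cm^2
AP = 133.0 cm^3/s/cm^2

133.0 cm^3/s/cm^2


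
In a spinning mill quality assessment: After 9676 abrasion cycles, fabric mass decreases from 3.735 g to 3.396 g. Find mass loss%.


Formula: Mass loss% = ((m_before - m_after) / m_before) * 100
Step 1: Mass loss = 3.735 - 3.396 = 0.339 g
Step 2: Ratio = 0.339 / 3.735 = 0.0907631
Step 3: Mass loss% = 0.0907631 * 100 = 9.07631% ≈ 9.08%

9.08%


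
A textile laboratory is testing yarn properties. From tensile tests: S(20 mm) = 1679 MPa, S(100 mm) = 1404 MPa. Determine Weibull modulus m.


Formula: m = ln(L1/L2) / ln(S2/S1)
Step 1: ln(L1/L2) = ln(20/100) = -1.60944
Step 2: S2/S1 = 1404/1679 = 0.83621
Step 3: ln(S2/S1) = ln(0.83621) = -0.17888
Step 4: m = -1.60944 / -0.17888 = 9.00

9.00 (Weibull m)


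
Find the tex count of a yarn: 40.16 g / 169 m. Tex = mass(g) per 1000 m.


Formula: Tex = (mass_g / length_m) * 1000
Substituting: Tex = (40.16 / 169) * 1000
Intermediate: 40.16 / 169 = 0.23763314 g/m
Tex = 0.23763314 * 1000 = 237.63 tex

237.63 tex


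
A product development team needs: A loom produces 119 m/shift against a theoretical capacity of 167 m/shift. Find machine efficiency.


Formula: Efficiency% = (Actual output / Theoretical output) * 100
Efficiency% = (119 / 167) * 100
Efficiency% = 0.712575 * 100 = 71.2575% ≈ 71.3%

71.3%


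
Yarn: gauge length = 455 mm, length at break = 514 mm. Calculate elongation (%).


Formula: Elongation (%) = ((L_break - L0) / L0) * 100
Step 1: Extension = 514 - 455 = 59 mm
Step 2: Elongation = (59 / 455) * 100
Step 3: Elongation = 0.12967 * 100 = 12.967% ≈ 13.0%

13.0%


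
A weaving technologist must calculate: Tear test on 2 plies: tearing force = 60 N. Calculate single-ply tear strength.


Formula: Per-ply strength = Total force / Number of plies
Per-ply = 60 N / 2
Per-ply = 30 N

30 N


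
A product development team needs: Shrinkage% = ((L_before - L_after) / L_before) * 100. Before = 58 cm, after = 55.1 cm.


Formula: Shrinkage% = ((L_before - L_after) / L_before) * 100
Step 1: Shrinkage = 58 - 55.1 = 2.9 cm
Step 2: Shrinkage% = (2.9 / 58) * 100
Step 3: Shrinkage% = 0.05 * 100 = 5.0%

5.0%


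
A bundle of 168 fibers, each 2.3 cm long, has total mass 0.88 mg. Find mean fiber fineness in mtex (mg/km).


Formula: fineness (mtex) = mass (mg) / total length (km) = (mass_mg / total_length_m) * 1000
Step 1: Convert fiber length: 2.3 cm = 0.023 m
Step 2: Total fiber length = 168 * 0.023 = 3.864 m
Step 3: Linear density = 0.88 mg / 3.864 m = 0.2277 mg/m
Step 4: fineness = 0.2277 * 1000 = 227.7 mtex

227.7 mtex


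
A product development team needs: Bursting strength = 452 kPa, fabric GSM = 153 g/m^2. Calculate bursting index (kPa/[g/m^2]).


Formula: Bursting Index = Bursting Strength / Fabric GSM
BI = 452 kPa / 153 g/m^2
BI = 2.954 kPa/(g/m^2)

2.954 kPa/(g/m^2)


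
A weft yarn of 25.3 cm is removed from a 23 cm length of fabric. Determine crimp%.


Formula: Crimp% = ((L_yarn - L_fabric) / L_fabric) * 100
Step 1: Extension = 25.3 - 23 = 2.3 cm
Step 2: Crimp% = (2.3 / 23) * 100
Step 3: Crimp% = 0.1 * 100 = 10.0%

10.0%


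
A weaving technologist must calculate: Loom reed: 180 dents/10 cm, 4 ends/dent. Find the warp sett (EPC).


Formula: EPC = (dents per 10 cm * ends per dent) / 10
Step 1: Total ends per 10 cm = 180 * 4 = 720
Step 2: EPC = 720 / 10 = 72.0 ends/cm

72.0 ends/cm


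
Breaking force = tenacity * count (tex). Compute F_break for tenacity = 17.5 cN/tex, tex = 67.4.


Formula: Breaking force = Tenacity * Linear density
F = 17.5 cN/tex * 67.4 tex
F = 1179.50 cN

1179.50 cN


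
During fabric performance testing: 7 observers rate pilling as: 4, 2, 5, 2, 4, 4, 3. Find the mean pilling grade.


Formula: Mean = sum / count
Sum = 4 + 2 + 5 + 2 + 4 + 4 + 3 = 24
Mean = 24 / 7 = 3.4

3.4


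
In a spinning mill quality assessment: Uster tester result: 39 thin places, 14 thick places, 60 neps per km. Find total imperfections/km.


Formula: Total = thin places + thick places + neps
Total = 39 + 14 + 60
Total = 113 imperfections/km

113 imperfections/km


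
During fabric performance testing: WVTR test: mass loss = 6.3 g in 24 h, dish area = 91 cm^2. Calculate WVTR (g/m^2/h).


Formula: WVTR = mass_loss / (area * time)
Step 1: Convert area: 91 cm^2 = 0.0091 m^2
Step 2: WVTR = 6.3 g / (0.0091 m^2 * 24 h)
Step 3: WVTR = 6.3 / 0.2184 = 28.8 g/m^2/h

28.8 g/m^2/h


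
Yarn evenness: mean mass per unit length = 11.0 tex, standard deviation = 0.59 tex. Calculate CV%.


Formula: CV% = (standard deviation / mean) * 100
Step 1: Ratio = 0.59 / 11.0 = 0.053636
Step 2: CV% = 0.053636 * 100 = 5.3636% ≈ 5.4%

5.4%


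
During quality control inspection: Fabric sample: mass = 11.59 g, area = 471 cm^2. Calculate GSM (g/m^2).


Formula: GSM = mass_g / area_m2
Step 1: Convert area: 471 cm^2 = 471 / 10000 = 0.0471 m^2
Step 2: GSM = 11.59 g / 0.0471 m^2 = 246.1 g/m^2

246.1 g/m^2


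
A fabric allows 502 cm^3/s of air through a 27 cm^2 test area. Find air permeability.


Formula: Air Permeability = Airflow / Test Area
AP = 502 cm^3/s / 27 cm^2
AP = 18.6 cm^3/s/cm^2

18.6 cm^3/s/cm^2


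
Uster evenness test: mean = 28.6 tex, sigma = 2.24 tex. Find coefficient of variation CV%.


Formula: CV% = (standard deviation / mean) * 100
Step 1: Ratio = 2.24 / 28.6 = 0.078322
Step 2: CV% = 0.078322 * 100 = 7.8322% ≈ 7.8%

7.8%


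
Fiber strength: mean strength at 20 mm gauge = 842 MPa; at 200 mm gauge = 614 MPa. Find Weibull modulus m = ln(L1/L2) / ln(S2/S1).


Formula: m = ln(L1/L2) / ln(S2/S1)
Step 1: ln(L1/L2) = ln(20/200) = -2.30259
Step 2: S2/S1 = 614/842 = 0.72922
Step 3: ln(S2/S1) = ln(0.72922) = -0.31578
Step 4: m = -2.30259 / -0.31578 = 7.29

7.29 (Weibull m)


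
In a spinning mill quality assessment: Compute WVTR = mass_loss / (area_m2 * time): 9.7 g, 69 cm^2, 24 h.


Formula: WVTR = mass_loss / (area * time)
Step 1: Convert area: 69 cm^2 = 0.0069 m^2
Step 2: WVTR = 9.7 g / (0.0069 m^2 * 24 h)
Step 3: WVTR = 9.7 / 0.1656 = 58.6 g/m^2/h

58.6 g/m^2/h


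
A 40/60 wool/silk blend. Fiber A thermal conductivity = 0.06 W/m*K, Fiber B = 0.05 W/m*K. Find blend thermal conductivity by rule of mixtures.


Formula: Blend property = (fraction_A * property_A) + (fraction_B * property_B)
Step 1: Contribution A = 40/100 * 0.06 W/m*K = 0.024 W/m*K
Step 2: Contribution B = 60/100 * 0.05 W/m*K = 0.03 W/m*K
Step 3: Blend thermal conductivity = 0.024 + 0.03 = 0.054 W/m*K

0.054 W/m*K


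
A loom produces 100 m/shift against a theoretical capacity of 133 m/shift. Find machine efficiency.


Formula: Efficiency% = (Actual output / Theoretical output) * 100
Efficiency% = (100 / 133) * 100
Efficiency% = 0.75188 * 100 = 75.188% ≈ 75.2%

75.2%


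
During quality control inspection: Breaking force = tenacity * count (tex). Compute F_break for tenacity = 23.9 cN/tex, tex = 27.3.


Formula: Breaking force = Tenacity * Linear density
F = 23.9 cN/tex * 27.3 tex
F = 652.47 cN

652.47 cN


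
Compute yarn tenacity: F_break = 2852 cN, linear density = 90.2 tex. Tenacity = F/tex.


Formula: Tenacity = Breaking force / Linear density
Tenacity = 2852 cN / 90.2 tex
Tenacity = 31.62 cN/tex

31.62 cN/tex


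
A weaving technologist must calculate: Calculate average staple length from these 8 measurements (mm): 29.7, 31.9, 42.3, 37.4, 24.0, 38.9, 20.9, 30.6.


Formula: Mean = sum of lengths / count
Sum = 29.7 + 31.9 + 42.3 + 37.4 + 24.0 + 38.9 + 20.9 + 30.6
Sum = 255.7 mm
Mean = 255.7 / 8 = 31.96 mm

31.96 mm


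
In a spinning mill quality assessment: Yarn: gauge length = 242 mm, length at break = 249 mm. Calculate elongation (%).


Formula: Elongation (%) = ((L_break - L0) / L0) * 100
Step 1: Extension = 249 - 242 = 7 mm
Step 2: Elongation = (7 / 242) * 100
Step 3: Elongation = 0.028926 * 100 = 2.8926% ≈ 2.9%

2.9%


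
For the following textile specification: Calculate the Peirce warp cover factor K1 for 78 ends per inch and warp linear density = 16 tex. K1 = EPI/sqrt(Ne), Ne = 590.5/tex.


Formula: K1 = EPI / sqrt(Ne), with Ne = 590.5 / tex_warp
Step 1: Ne = 590.5 / 16 = 36.906
Step 2: sqrt(Ne) = sqrt(36.906) = 6.075
Step 3: K1 = 78 / 6.075 = 12.8

12.8


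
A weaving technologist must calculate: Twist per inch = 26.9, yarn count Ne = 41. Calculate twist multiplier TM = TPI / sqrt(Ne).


Formula: TM = TPI / sqrt(Ne)
Step 1: sqrt(Ne) = sqrt(41) = 6.4031
Step 2: TM = 26.9 / 6.4031 = 4.20

4.20 TM


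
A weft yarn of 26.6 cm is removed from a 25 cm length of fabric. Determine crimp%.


Formula: Crimp% = ((L_yarn - L_fabric) / L_fabric) * 100
Step 1: Extension = 26.6 - 25 = 1.6 cm
Step 2: Crimp% = (1.6 / 25) * 100
Step 3: Crimp% = 0.064 * 100 = 6.4%

6.4%


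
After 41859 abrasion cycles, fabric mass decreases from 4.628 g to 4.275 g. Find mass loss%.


Formula: Mass loss% = ((m_before - m_after) / m_before) * 100
Step 1: Mass loss = 4.628 - 4.275 = 0.353 g
Step 2: Ratio = 0.353 / 4.628 = 0.0762748
Step 3: Mass loss% = 0.0762748 * 100 = 7.62748% ≈ 7.63%

7.63%


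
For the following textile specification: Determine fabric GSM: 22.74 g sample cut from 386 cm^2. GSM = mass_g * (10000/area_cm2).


Formula: GSM = mass_g / area_m2
Step 1: Convert area: 386 cm^2 = 386 / 10000 = 0.0386 m^2
Step 2: GSM = 22.74 g / 0.0386 m^2 = 589.1 g/m^2

589.1 g/m^2


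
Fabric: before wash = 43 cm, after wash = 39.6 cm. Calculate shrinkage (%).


Formula: Shrinkage% = ((L_before - L_after) / L_before) * 100
Step 1: Shrinkage = 43 - 39.6 = 3.4 cm
Step 2: Shrinkage% = (3.4 / 43) * 100
Step 3: Shrinkage% = 0.07907 * 100 = 7.907% ≈ 7.9%

7.9%


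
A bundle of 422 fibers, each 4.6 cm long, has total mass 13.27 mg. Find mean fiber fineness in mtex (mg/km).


Formula: fineness (mtex) = mass (mg) / total length (km) = (mass_mg / total_length_m) * 1000
Step 1: Convert fiber length: 4.6 cm = 0.046 m
Step 2: Total fiber length = 422 * 0.046 = 19.412 m
Step 3: Linear density = 13.27 mg / 19.412 m = 0.6836 mg/m
Step 4: fineness = 0.6836 * 1000 = 683.6 mtex

683.6 mtex


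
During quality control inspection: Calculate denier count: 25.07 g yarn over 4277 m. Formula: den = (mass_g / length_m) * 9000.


Formula: den = (mass_g / length_m) * 9000
Substituting: den = (25.07 / 4277) * 9000
Intermediate: 25.07 / 4277 = 0.00586159 g/m
den = 0.00586159 * 9000 = 52.8 denier

52.8 denier


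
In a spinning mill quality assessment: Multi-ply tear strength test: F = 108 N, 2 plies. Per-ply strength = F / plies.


Formula: Per-ply strength = Total force / Number of plies
Per-ply = 108 N / 2
Per-ply = 54 N

54 N


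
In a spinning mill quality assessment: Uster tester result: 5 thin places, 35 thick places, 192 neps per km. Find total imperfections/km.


Formula: Total = thin places + thick places + neps
Total = 5 + 35 + 192
Total = 232 imperfections/km

232 imperfections/km


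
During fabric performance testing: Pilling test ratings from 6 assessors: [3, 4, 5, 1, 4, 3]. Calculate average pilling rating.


Formula: Mean = sum / count
Sum = 3 + 4 + 5 + 1 + 4 + 3 = 20
Mean = 20 / 6 = 3.3

3.3


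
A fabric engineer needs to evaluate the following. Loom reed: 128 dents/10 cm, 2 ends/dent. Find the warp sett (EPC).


Formula: EPC = (dents per 10 cm * ends per dent) / 10
Step 1: Total ends per 10 cm = 128 * 2 = 256
Step 2: EPC = 256 / 10 = 25.6 ends/cm

25.6 ends/cm


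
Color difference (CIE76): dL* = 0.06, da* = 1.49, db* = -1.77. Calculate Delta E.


Formula: Delta E = sqrt(dL*^2 + da*^2 + db*^2)
Step 1: dL*^2 = 0.06^2 = 0.0036
Step 2: da*^2 = 1.49^2 = 2.2201
Step 3: db*^2 = (-1.77)^2 = 3.1329
Step 4: Sum = 0.0036 + 2.2201 + 3.1329 = 5.3566
Step 5: Delta E = sqrt(5.3566) = 2.31

2.31 Delta E


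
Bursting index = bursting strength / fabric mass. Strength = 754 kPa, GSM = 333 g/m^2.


Formula: Bursting Index = Bursting Strength / Fabric GSM
BI = 754 kPa / 333 g/m^2
BI = 2.264 kPa/(g/m^2)

2.264 kPa/(g/m^2)


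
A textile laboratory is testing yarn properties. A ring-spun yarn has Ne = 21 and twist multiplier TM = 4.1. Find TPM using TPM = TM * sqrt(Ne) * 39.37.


Formula: TPM = TM * sqrt(Ne) * 39.37
Step 1: sqrt(Ne) = sqrt(21) = 4.5826
Step 2: TM * sqrt(Ne) = 4.1 * 4.5826 = 18.7887
Step 3: TPM = 18.7887 * 39.37 = 740 twists/m

740 twists/m


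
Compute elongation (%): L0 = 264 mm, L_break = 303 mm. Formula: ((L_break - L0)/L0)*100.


Formula: Elongation (%) = ((L_break - L0) / L0) * 100
Step 1: Extension = 303 - 264 = 39 mm
Step 2: Elongation = (39 / 264) * 100
Step 3: Elongation = 0.147727 * 100 = 14.7727% ≈ 14.8%

14.8%


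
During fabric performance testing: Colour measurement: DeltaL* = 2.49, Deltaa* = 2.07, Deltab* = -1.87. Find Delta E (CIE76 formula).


Formula: Delta E = sqrt(dL*^2 + da*^2 + db*^2)
Step 1: dL*^2 = 2.49^2 = 6.2001
Step 2: da*^2 = 2.07^2 = 4.2849
Step 3: db*^2 = (-1.87)^2 = 3.4969
Step 4: Sum = 6.2001 + 4.2849 + 3.4969 = 13.9819
Step 5: Delta E = sqrt(13.9819) = 3.74

3.74 Delta E


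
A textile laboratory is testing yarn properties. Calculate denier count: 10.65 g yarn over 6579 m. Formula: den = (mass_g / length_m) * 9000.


Formula: den = (mass_g / length_m) * 9000
Substituting: den = (10.65 / 6579) * 9000
Intermediate: 10.65 / 6579 = 0.00161879 g/m
den = 0.00161879 * 9000 = 14.6 denier

14.6 denier


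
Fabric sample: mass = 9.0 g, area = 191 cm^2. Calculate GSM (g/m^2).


Formula: GSM = mass_g / area_m2
Step 1: Convert area: 191 cm^2 = 191 / 10000 = 0.0191 m^2
Step 2: GSM = 9.0 g / 0.0191 m^2 = 471.2 g/m^2

471.2 g/m^2


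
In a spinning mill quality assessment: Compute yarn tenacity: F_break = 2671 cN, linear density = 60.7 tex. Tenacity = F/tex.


Formula: Tenacity = Breaking force / Linear density
Tenacity = 2671 cN / 60.7 tex
Tenacity = 44.00 cN/tex

44.00 cN/tex


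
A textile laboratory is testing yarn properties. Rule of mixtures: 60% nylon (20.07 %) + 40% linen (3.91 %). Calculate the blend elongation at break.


Formula: Blend property = (fraction_A * property_A) + (fraction_B * property_B)
Step 1: Contribution A = 60/100 * 20.07 % = 12.042 %
Step 2: Contribution B = 40/100 * 3.91 % = 1.564 %
Step 3: Blend elongation at break = 12.042 + 1.564 = 13.606 %

13.606 %


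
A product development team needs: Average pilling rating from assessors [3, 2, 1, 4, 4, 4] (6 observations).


Formula: Mean = sum / count
Sum = 3 + 2 + 1 + 4 + 4 + 4 = 18
Mean = 18 / 6 = 3.0

3.0


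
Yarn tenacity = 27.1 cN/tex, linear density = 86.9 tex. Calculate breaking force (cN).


Formula: Breaking force = Tenacity * Linear density
F = 27.1 cN/tex * 86.9 tex
F = 2354.99 cN

2354.99 cN


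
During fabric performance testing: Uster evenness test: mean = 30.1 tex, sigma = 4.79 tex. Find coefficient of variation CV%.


Formula: CV% = (standard deviation / mean) * 100
Step 1: Ratio = 4.79 / 30.1 = 0.159136
Step 2: CV% = 0.159136 * 100 = 15.9136% ≈ 15.9%

15.9%


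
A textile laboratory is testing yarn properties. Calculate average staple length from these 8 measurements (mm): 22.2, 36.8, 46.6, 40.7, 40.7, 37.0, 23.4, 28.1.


Formula: Mean = sum of lengths / count
Sum = 22.2 + 36.8 + 46.6 + 40.7 + 40.7 + 37.0 + 23.4 + 28.1
Sum = 275.5 mm
Mean = 275.5 / 8 = 34.44 mm

34.44 mm


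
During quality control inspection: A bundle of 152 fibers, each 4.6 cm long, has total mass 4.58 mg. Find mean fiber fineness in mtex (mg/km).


Formula: fineness (mtex) = mass (mg) / total length (km) = (mass_mg / total_length_m) * 1000
Step 1: Convert fiber length: 4.6 cm = 0.046 m
Step 2: Total fiber length = 152 * 0.046 = 6.992 m
Step 3: Linear density = 4.58 mg / 6.992 m = 0.6550 mg/m
Step 4: fineness = 0.6550 * 1000 = 655.0 mtex

655.0 mtex


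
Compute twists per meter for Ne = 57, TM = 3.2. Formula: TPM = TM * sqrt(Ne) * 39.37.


Formula: TPM = TM * sqrt(Ne) * 39.37
Step 1: sqrt(Ne) = sqrt(57) = 7.5498
Step 2: TM * sqrt(Ne) = 3.2 * 7.5498 = 24.1594
Step 3: TPM = 24.1594 * 39.37 = 951 twists/m

951 twists/m


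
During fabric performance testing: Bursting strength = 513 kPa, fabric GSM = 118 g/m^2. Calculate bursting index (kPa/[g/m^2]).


Formula: Bursting Index = Bursting Strength / Fabric GSM
BI = 513 kPa / 118 g/m^2
BI = 4.347 kPa/(g/m^2)

4.347 kPa/(g/m^2)


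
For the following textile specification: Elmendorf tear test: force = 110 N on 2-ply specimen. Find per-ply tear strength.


Formula: Per-ply strength = Total force / Number of plies
Per-ply = 110 N / 2
Per-ply = 55 N

55 N


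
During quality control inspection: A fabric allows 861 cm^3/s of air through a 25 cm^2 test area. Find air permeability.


Formula: Air Permeability = Airflow / Test Area
AP = 861 cm^3/s / 25 cm^2
AP = 34.4 cm^3/s/cm^2

34.4 cm^3/s/cm^2


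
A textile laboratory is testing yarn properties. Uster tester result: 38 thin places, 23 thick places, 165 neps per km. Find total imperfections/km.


Formula: Total = thin places + thick places + neps
Total = 38 + 23 + 165
Total = 226 imperfections/km

226 imperfections/km


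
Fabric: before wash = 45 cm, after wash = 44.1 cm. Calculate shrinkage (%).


Formula: Shrinkage% = ((L_before - L_after) / L_before) * 100
Step 1: Shrinkage = 45 - 44.1 = 0.9 cm
Step 2: Shrinkage% = (0.9 / 45) * 100
Step 3: Shrinkage% = 0.02 * 100 = 2.0%

2.0%


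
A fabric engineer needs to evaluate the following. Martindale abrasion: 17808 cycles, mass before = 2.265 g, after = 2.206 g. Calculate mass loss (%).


Formula: Mass loss% = ((m_before - m_after) / m_before) * 100
Step 1: Mass loss = 2.265 - 2.206 = 0.059 g
Step 2: Ratio = 0.059 / 2.265 = 0.0260486
Step 3: Mass loss% = 0.0260486 * 100 = 2.60486% ≈ 2.60%

2.60%


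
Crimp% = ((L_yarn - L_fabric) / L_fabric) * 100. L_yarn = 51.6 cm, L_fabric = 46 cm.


Formula: Crimp% = ((L_yarn - L_fabric) / L_fabric) * 100
Step 1: Extension = 51.6 - 46 = 5.6 cm
Step 2: Crimp% = (5.6 / 46) * 100
Step 3: Crimp% = 0.121739 * 100 = 12.1739% ≈ 12.2%

12.2%


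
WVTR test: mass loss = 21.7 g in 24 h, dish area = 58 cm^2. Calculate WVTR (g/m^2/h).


Formula: WVTR = mass_loss / (area * time)
Step 1: Convert area: 58 cm^2 = 0.0058 m^2
Step 2: WVTR = 21.7 g / (0.0058 m^2 * 24 h)
Step 3: WVTR = 21.7 / 0.1392 = 155.9 g/m^2/h

155.9 g/m^2/h


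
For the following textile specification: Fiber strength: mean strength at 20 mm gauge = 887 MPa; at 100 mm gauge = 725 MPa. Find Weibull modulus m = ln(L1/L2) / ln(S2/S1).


Formula: m = ln(L1/L2) / ln(S2/S1)
Step 1: ln(L1/L2) = ln(20/100) = -1.60944
Step 2: S2/S1 = 725/887 = 0.81736
Step 3: ln(S2/S1) = ln(0.81736) = -0.20168
Step 4: m = -1.60944 / -0.20168 = 7.98

7.98 (Weibull m)


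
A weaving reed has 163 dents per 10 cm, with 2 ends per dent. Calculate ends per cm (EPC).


Formula: EPC = (dents per 10 cm * ends per dent) / 10
Step 1: Total ends per 10 cm = 163 * 2 = 326
Step 2: EPC = 326 / 10 = 32.6 ends/cm

32.6 ends/cm


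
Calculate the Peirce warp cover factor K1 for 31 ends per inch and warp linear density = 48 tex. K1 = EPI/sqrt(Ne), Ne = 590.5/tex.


Formula: K1 = EPI / sqrt(Ne), with Ne = 590.5 / tex_warp
Step 1: Ne = 590.5 / 48 = 12.302
Step 2: sqrt(Ne) = sqrt(12.302) = 3.5074
Step 3: K1 = 31 / 3.5074 = 8.8

8.8


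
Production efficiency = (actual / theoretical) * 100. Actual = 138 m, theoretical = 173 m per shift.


Formula: Efficiency% = (Actual output / Theoretical output) * 100
Efficiency% = (138 / 173) * 100
Efficiency% = 0.797688 * 100 = 79.7688% ≈ 79.8%

79.8%


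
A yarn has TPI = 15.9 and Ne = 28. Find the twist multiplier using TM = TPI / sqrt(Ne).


Formula: TM = TPI / sqrt(Ne)
Step 1: sqrt(Ne) = sqrt(28) = 5.2915
Step 2: TM = 15.9 / 5.2915 = 3.00

3.00 TM


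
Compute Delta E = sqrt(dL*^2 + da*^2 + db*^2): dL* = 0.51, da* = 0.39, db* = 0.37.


Formula: Delta E = sqrt(dL*^2 + da*^2 + db*^2)
Step 1: dL*^2 = 0.51^2 = 0.2601
Step 2: da*^2 = 0.39^2 = 0.1521
Step 3: db*^2 = 0.37^2 = 0.1369
Step 4: Sum = 0.2601 + 0.1521 + 0.1369 = 0.5491
Step 5: Delta E = sqrt(0.5491) = 0.74

0.74 Delta E


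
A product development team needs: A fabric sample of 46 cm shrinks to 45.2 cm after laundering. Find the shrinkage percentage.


Formula: Shrinkage% = ((L_before - L_after) / L_before) * 100
Step 1: Shrinkage = 46 - 45.2 = 0.8 cm
Step 2: Shrinkage% = (0.8 / 46) * 100
Step 3: Shrinkage% = 0.017391 * 100 = 1.7391% ≈ 1.7%

1.7%


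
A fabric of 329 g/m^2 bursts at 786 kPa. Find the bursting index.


Formula: Bursting Index = Bursting Strength / Fabric GSM
BI = 786 kPa / 329 g/m^2
BI = 2.389 kPa/(g/m^2)

2.389 kPa/(g/m^2)


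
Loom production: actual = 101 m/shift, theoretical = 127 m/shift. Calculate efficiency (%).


Formula: Efficiency% = (Actual output / Theoretical output) * 100
Efficiency% = (101 / 127) * 100
Efficiency% = 0.795276 * 100 = 79.5276% ≈ 79.5%

79.5%
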